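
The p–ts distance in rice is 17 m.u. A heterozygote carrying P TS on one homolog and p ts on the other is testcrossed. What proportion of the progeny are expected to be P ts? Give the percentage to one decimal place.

8.5%

A map distance of 17 m.u. corresponds to a recombination frequency of 0.170.
The F1 is P TS / p ts, so P ts is a recombinant gamete class with expected frequency r/2 = 0.170/2 = 0.0850.
That is 0.0850 = 8.5% of the progeny.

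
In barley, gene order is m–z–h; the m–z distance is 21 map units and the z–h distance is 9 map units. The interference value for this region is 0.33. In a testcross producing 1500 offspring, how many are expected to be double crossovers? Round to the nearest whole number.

19

Map distances give recombination frequencies of 0.210 and 0.090 for the two intervals.
With interference 0.33 (so coincidence = 0.67), expected double-crossover frequency = 0.210 × 0.090 × 0.67 = 0.01266.
Expected number = 0.01266 × 1500 = 18.99 ≈ 19.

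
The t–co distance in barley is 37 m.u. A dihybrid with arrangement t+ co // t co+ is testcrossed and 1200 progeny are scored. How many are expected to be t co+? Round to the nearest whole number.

A map distance of 37 m.u. corresponds to a recombination frequency of 0.370.
The F1 is t+ co / t co+, so t co+ is a parental gamete class with expected frequency (1 − r)/2 = 0.630/2 = 0.3150.
Expected number = 0.3150 × 1200 = 378.00 ≈ 378.

378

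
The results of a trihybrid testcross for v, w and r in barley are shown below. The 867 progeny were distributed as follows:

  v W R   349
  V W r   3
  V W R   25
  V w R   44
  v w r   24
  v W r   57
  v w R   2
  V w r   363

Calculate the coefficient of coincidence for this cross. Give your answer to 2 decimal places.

0.76

The two most frequent reciprocal classes, V w r and v W R, are the parental types, so the F1 was V w r / v W R.
The two rarest classes, V W r and v w R, are the double crossovers. Comparing them with the parentals, only the w allele has switched, so w is the middle locus and the order is r – w – v.
r–w: (101 + 5)/867 = 0.1223; w–v: (49 + 5)/867 = 0.0623.
Expected DCO frequency = 0.1223 × 0.0623 ≈ 0.00762; observed = 5/867 ≈ 0.00577.
Coefficient of coincidence = 0.00577/0.00762 ≈ 0.76.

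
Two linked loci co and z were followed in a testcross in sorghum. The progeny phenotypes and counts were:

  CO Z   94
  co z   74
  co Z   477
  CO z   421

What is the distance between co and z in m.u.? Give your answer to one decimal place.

The two most frequent classes, CO z (421) and co Z (477), are the parental types, so the F1 was CO z / co Z.
The recombinant classes are CO Z and co z: 94 + 74 = 168.
Recombination frequency = 168/1066 = 0.1576 ≈ 15.8%, i.e. 15.8 m.u.

15.8 m.u.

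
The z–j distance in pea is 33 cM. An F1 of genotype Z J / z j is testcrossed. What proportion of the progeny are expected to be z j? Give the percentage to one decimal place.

A map distance of 33 cM corresponds to a recombination frequency of 0.330.
The F1 is Z J / z j, so z j is a parental gamete class with expected frequency (1 − r)/2 = 0.670/2 = 0.3350.
That is 0.3350 = 33.5% of the progeny.

33.5%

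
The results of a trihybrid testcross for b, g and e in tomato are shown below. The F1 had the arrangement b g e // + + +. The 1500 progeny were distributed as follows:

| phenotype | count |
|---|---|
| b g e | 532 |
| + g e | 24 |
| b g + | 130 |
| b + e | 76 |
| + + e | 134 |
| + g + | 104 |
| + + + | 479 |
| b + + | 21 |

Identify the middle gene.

b

The two rarest classes, + g e and b + +, are the double crossovers. Comparing them with the parentals, only the b allele has switched, so b is the middle locus and the order is g – b – e.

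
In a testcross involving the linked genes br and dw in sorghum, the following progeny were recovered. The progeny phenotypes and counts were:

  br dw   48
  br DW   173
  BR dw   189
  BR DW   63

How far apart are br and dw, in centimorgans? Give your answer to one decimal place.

The two most frequent classes, BR dw (189) and br DW (173), are the parental types, so the F1 was BR dw / br DW.
The recombinant classes are BR DW and br dw: 63 + 48 = 111.
Recombination frequency = 111/473 = 0.2347 ≈ 23.5%, i.e. 23.5 centimorgans.

23.5 centimorgans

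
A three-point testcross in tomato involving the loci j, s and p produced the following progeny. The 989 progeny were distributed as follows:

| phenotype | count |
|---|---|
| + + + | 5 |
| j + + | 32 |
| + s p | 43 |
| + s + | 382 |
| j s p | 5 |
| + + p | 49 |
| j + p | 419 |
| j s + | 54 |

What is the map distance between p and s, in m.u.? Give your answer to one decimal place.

The two most frequent reciprocal classes, + s + and j + p, are the parental types, so the F1 was + s + / j + p.
The two rarest classes, + + + and j s p, are the double crossovers. Comparing them with the parentals, only the s allele has switched, so s is the middle locus and the order is p – s – j.
Crossovers in the p–s interval produce the single-crossover classes + s p and j + + (43 + 32 = 75) plus the double crossovers (10).
RF(p–s) = (75 + 10) / 989 = 85/989 = 0.0859 → 8.6 m.u.

8.6 m.u.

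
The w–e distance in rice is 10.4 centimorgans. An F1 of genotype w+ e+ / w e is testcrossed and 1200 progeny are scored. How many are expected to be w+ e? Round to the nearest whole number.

62

A map distance of 10.4 centimorgans corresponds to a recombination frequency of 0.104.
The F1 is w+ e+ / w e, so w+ e is a recombinant gamete class with expected frequency r/2 = 0.104/2 = 0.0520.
Expected number = 0.0520 × 1200 = 62.40 ≈ 62.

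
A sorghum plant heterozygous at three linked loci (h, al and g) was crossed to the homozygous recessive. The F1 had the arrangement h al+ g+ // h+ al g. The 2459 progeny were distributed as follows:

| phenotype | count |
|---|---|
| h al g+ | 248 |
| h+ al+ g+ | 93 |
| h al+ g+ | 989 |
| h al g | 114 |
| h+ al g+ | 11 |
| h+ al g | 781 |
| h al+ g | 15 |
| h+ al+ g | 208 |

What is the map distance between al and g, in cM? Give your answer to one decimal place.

19.6 cM

The two rarest classes, h al+ g and h+ al g+, are the double crossovers. Comparing them with the parentals, only the g allele has switched, so g is the middle locus and the order is al – g – h.
Crossovers in the al–g interval produce the single-crossover classes h al g+ and h+ al+ g (248 + 208 = 456) plus the double crossovers (26).
RF(al–g) = (456 + 26) / 2459 = 482/2459 = 0.1960 → 19.6 cM.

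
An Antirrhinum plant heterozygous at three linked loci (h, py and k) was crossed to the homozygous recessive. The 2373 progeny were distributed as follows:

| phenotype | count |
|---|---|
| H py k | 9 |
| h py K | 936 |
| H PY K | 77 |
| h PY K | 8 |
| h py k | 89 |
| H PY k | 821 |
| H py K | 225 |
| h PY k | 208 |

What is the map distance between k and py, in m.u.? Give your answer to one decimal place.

The two most frequent reciprocal classes, H PY k and h py K, are the parental types, so the F1 was H PY k / h py K.
The two rarest classes, H py k and h PY K, are the double crossovers. Comparing them with the parentals, only the py allele has switched, so py is the middle locus and the order is k – py – h.
Crossovers in the k–py interval produce the single-crossover classes H PY K and h py k (77 + 89 = 166) plus the double crossovers (17).
RF(k–py) = (166 + 17) / 2373 = 183/2373 = 0.0771 → 7.7 m.u.

7.7 m.u.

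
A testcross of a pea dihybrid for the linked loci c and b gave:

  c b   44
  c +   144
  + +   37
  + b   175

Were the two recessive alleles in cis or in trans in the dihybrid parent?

The two most frequent classes are + b (175) and c + (144); these are the parental (non-recombinant) types.
So the F1 carried + b on one chromosome and c + on the other — the recessive alleles are on opposite chromosomes (trans / repulsion).

trans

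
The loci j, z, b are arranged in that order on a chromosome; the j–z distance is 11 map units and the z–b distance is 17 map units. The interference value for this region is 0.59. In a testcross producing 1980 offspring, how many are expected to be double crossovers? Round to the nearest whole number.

15

Map distances give recombination frequencies of 0.110 and 0.170 for the two intervals.
With interference 0.59 (so coincidence = 0.41), expected double-crossover frequency = 0.110 × 0.170 × 0.41 = 0.00767.
Expected number = 0.00767 × 1980 = 15.18 ≈ 15.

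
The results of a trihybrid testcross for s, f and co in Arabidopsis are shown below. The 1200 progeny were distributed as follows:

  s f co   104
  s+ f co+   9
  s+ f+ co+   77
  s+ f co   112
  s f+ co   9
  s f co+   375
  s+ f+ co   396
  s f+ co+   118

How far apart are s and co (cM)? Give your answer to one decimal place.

16.6 cM

The two most frequent reciprocal classes, s+ f+ co and s f co+, are the parental types, so the F1 was s+ f+ co / s f co+.
The two rarest classes, s f+ co and s+ f co+, are the double crossovers. Comparing them with the parentals, only the s allele has switched, so s is the middle locus and the order is f – s – co.
Crossovers in the s–co interval produce the single-crossover classes s+ f+ co+ and s f co (77 + 104 = 181) plus the double crossovers (18).
RF(s–co) = (181 + 18) / 1200 = 199/1200 = 0.1658 → 16.6 cM.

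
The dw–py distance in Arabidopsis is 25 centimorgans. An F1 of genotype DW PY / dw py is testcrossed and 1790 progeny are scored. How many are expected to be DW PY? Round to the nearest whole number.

671

A map distance of 25 centimorgans corresponds to a recombination frequency of 0.250.
The F1 is DW PY / dw py, so DW PY is a parental gamete class with expected frequency (1 − r)/2 = 0.750/2 = 0.3750.
Expected number = 0.3750 × 1790 = 671.25 ≈ 671.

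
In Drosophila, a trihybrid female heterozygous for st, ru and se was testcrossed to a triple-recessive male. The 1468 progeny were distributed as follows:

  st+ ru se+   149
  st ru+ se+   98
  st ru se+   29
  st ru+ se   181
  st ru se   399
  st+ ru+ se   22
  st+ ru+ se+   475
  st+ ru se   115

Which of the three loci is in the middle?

The two most frequent reciprocal classes, st+ ru+ se+ and st ru se, are the parental types, so the F1 was st+ ru+ se+ / st ru se.
The two rarest classes, st+ ru+ se and st ru se+, are the double crossovers. Comparing them with the parentals, only the se allele has switched, so se is the middle locus and the order is st – se – ru.

se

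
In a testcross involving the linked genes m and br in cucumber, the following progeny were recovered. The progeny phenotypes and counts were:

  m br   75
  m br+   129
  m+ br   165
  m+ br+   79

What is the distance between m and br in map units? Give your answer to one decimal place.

34.4 map units

The two most frequent classes, m+ br (165) and m br+ (129), are the parental types, so the F1 was m+ br / m br+.
The recombinant classes are m+ br+ and m br: 79 + 75 = 154.
Recombination frequency = 154/448 = 0.3438 ≈ 34.4%, i.e. 34.4 map units.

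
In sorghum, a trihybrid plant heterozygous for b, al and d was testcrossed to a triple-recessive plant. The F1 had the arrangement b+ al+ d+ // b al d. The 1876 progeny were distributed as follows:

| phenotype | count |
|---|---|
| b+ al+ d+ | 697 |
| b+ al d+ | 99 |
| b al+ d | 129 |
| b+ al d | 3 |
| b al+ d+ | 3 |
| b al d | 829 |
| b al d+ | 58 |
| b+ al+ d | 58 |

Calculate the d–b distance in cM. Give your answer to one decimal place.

6.5 cM

The two rarest classes, b al+ d+ and b+ al d, are the double crossovers. Comparing them with the parentals, only the b allele has switched, so b is the middle locus and the order is al – b – d.
Crossovers in the b–d interval produce the single-crossover classes b+ al+ d and b al d+ (58 + 58 = 116) plus the double crossovers (6).
RF(b–d) = (116 + 6) / 1876 = 122/1876 = 0.0650 → 6.5 cM.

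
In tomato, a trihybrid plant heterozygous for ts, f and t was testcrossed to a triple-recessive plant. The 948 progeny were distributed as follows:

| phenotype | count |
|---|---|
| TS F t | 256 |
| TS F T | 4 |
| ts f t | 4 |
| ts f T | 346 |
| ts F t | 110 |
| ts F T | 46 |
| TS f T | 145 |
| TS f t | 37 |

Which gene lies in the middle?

The two most frequent reciprocal classes, TS F t and ts f T, are the parental types, so the F1 was TS F t / ts f T.
The two rarest classes, TS F T and ts f t, are the double crossovers. Comparing them with the parentals, only the t allele has switched, so t is the middle locus and the order is f – t – ts.

t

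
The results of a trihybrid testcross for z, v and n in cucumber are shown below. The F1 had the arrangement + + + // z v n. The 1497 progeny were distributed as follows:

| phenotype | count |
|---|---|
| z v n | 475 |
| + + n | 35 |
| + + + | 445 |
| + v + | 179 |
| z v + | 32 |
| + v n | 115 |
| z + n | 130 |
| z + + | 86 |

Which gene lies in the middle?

n

The two rarest classes, + + n and z v +, are the double crossovers. Comparing them with the parentals, only the n allele has switched, so n is the middle locus and the order is v – n – z.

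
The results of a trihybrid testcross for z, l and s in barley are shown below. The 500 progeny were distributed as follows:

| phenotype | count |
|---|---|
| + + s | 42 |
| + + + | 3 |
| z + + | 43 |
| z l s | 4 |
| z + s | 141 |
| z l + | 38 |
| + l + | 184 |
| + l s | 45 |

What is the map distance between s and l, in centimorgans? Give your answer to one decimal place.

The two most frequent reciprocal classes, z + s and + l +, are the parental types, so the F1 was z + s / + l +.
The two rarest classes, z l s and + + +, are the double crossovers. Comparing them with the parentals, only the l allele has switched, so l is the middle locus and the order is s – l – z.
Crossovers in the s–l interval produce the single-crossover classes z + + and + l s (43 + 45 = 88) plus the double crossovers (7).
RF(s–l) = (88 + 7) / 500 = 95/500 = 0.1900 → 19.0 centimorgans.

19.0 centimorgans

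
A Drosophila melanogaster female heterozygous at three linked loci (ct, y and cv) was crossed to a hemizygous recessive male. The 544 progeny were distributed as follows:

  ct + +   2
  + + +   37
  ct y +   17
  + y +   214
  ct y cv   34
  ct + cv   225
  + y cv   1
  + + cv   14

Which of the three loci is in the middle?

cv

The two most frequent reciprocal classes, ct + cv and + y +, are the parental types, so the F1 was ct + cv / + y +.
The two rarest classes, ct + + and + y cv, are the double crossovers. Comparing them with the parentals, only the cv allele has switched, so cv is the middle locus and the order is ct – cv – y.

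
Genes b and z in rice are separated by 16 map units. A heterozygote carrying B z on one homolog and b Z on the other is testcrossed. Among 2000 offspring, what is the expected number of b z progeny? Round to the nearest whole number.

160

A map distance of 16 map units corresponds to a recombination frequency of 0.160.
The F1 is B z / b Z, so b z is a recombinant gamete class with expected frequency r/2 = 0.160/2 = 0.0800.
Expected number = 0.0800 × 2000 = 160.00 ≈ 160.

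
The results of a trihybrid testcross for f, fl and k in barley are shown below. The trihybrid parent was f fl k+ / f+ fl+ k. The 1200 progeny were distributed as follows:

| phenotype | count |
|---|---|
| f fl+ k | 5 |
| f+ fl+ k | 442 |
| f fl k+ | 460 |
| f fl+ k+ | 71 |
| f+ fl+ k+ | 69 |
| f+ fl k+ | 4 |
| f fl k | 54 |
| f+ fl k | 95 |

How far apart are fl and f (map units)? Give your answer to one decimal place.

14.6 map units

The two rarest classes, f+ fl k+ and f fl+ k, are the double crossovers. Comparing them with the parentals, only the f allele has switched, so f is the middle locus and the order is k – f – fl.
Crossovers in the f–fl interval produce the single-crossover classes f fl+ k+ and f+ fl k (71 + 95 = 166) plus the double crossovers (9).
RF(f–fl) = (166 + 9) / 1200 = 175/1200 = 0.1458 → 14.6 map units.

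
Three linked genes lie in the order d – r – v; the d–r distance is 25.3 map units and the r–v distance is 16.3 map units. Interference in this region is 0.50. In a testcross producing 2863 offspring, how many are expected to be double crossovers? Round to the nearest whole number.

59

Map distances give recombination frequencies of 0.253 and 0.163 for the two intervals.
With interference 0.50 (so coincidence = 0.50), expected double-crossover frequency = 0.253 × 0.163 × 0.50 = 0.02062.
Expected number = 0.02062 × 2863 = 59.03 ≈ 59.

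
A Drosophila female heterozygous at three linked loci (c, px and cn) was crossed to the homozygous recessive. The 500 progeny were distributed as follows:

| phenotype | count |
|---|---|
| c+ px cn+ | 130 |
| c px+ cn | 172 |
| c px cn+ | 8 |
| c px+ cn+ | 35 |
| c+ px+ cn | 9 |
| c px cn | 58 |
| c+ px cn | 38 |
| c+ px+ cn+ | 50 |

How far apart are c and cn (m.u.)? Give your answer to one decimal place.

18.0 m.u.

The two most frequent reciprocal classes, c+ px cn+ and c px+ cn, are the parental types, so the F1 was c+ px cn+ / c px+ cn.
The two rarest classes, c px cn+ and c+ px+ cn, are the double crossovers. Comparing them with the parentals, only the c allele has switched, so c is the middle locus and the order is cn – c – px.
Crossovers in the cn–c interval produce the single-crossover classes c+ px cn and c px+ cn+ (38 + 35 = 73) plus the double crossovers (17).
RF(cn–c) = (73 + 17) / 500 = 90/500 = 0.1800 → 18.0 m.u.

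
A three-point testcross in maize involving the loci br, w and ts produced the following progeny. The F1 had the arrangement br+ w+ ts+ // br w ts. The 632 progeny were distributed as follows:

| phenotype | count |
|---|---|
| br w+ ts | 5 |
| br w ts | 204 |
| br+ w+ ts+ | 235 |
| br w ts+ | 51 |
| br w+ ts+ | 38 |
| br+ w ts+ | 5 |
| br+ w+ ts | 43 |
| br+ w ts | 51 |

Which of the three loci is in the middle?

The two rarest classes, br+ w ts+ and br w+ ts, are the double crossovers. Comparing them with the parentals, only the w allele has switched, so w is the middle locus and the order is br – w – ts.

w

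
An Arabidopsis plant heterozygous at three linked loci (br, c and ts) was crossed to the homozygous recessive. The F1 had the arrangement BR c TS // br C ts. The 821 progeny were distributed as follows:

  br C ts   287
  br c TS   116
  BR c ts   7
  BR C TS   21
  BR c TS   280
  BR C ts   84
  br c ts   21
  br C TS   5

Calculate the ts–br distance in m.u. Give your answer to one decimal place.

The two rarest classes, BR c ts and br C TS, are the double crossovers. Comparing them with the parentals, only the ts allele has switched, so ts is the middle locus and the order is c – ts – br.
Crossovers in the ts–br interval produce the single-crossover classes br c TS and BR C ts (116 + 84 = 200) plus the double crossovers (12).
RF(ts–br) = (200 + 12) / 821 = 212/821 = 0.2582 → 25.8 m.u.

25.8 m.u.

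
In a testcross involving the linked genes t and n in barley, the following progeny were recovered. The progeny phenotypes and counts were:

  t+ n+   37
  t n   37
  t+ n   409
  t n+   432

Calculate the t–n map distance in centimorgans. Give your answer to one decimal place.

8.1 centimorgans

The two most frequent classes, t+ n (409) and t n+ (432), are the parental types, so the F1 was t+ n / t n+.
The recombinant classes are t+ n+ and t n: 37 + 37 = 74.
Recombination frequency = 74/915 = 0.0809 ≈ 8.1%, i.e. 8.1 centimorgans.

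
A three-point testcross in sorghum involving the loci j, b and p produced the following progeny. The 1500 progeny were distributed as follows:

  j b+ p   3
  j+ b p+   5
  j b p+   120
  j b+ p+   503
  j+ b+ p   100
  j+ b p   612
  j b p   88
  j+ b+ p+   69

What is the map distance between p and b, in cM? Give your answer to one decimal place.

The two most frequent reciprocal classes, j+ b p and j b+ p+, are the parental types, so the F1 was j+ b p / j b+ p+.
The two rarest classes, j+ b p+ and j b+ p, are the double crossovers. Comparing them with the parentals, only the p allele has switched, so p is the middle locus and the order is j – p – b.
Crossovers in the p–b interval produce the single-crossover classes j+ b+ p and j b p+ (100 + 120 = 220) plus the double crossovers (8).
RF(p–b) = (220 + 8) / 1500 = 228/1500 = 0.1520 → 15.2 cM.

15.2 cM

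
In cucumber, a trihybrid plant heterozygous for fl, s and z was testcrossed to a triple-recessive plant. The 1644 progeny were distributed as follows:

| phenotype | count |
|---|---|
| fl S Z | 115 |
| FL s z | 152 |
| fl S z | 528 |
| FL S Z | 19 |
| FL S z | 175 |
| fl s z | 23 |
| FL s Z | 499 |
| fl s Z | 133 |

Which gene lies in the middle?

The two most frequent reciprocal classes, fl S z and FL s Z, are the parental types, so the F1 was fl S z / FL s Z.
The two rarest classes, fl s z and FL S Z, are the double crossovers. Comparing them with the parentals, only the s allele has switched, so s is the middle locus and the order is fl – s – z.

s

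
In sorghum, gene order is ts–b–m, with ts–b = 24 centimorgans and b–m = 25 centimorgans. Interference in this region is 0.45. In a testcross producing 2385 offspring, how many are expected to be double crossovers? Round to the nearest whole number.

Map distances give recombination frequencies of 0.240 and 0.250 for the two intervals.
With interference 0.45 (so coincidence = 0.55), expected double-crossover frequency = 0.240 × 0.250 × 0.55 = 0.03300.
Expected number = 0.03300 × 2385 = 78.70 ≈ 79.

79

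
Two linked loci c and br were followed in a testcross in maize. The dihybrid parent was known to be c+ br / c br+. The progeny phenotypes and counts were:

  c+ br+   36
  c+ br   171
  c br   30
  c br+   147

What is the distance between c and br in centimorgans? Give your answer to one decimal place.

17.2 centimorgans

The recombinant classes are c+ br+ and c br: 36 + 30 = 66.
Recombination frequency = 66/384 = 0.1719 ≈ 17.2%, i.e. 17.2 centimorgans.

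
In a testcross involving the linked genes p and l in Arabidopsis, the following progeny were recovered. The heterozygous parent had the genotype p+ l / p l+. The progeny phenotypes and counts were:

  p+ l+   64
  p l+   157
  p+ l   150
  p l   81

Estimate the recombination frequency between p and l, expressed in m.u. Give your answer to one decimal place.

32.1 m.u.

The recombinant classes are p+ l+ and p l: 64 + 81 = 145.
Recombination frequency = 145/452 = 0.3208 ≈ 32.1%, i.e. 32.1 m.u.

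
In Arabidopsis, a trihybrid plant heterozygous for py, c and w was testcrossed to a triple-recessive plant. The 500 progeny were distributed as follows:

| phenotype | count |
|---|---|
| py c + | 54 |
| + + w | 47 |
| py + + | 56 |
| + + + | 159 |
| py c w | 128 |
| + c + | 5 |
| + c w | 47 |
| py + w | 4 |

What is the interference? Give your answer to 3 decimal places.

0.635

The two most frequent reciprocal classes, py c w and + + +, are the parental types, so the F1 was py c w / + + +.
The two rarest classes, py + w and + c +, are the double crossovers. Comparing them with the parentals, only the c allele has switched, so c is the middle locus and the order is w – c – py.
w–c: (101 + 9)/500 = 0.2200; c–py: (103 + 9)/500 = 0.2240.
Expected DCO frequency = 0.2200 × 0.2240 ≈ 0.04928; observed = 9/500 ≈ 0.01800.
Coefficient of coincidence = 0.01800/0.04928 ≈ 0.365; interference = 1 − 0.365 = 0.635.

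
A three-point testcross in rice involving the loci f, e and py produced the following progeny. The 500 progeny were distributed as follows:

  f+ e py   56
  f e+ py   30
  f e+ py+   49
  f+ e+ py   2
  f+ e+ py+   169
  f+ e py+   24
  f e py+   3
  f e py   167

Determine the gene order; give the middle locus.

The two most frequent reciprocal classes, f e py and f+ e+ py+, are the parental types, so the F1 was f e py / f+ e+ py+.
The two rarest classes, f e py+ and f+ e+ py, are the double crossovers. Comparing them with the parentals, only the py allele has switched, so py is the middle locus and the order is e – py – f.

py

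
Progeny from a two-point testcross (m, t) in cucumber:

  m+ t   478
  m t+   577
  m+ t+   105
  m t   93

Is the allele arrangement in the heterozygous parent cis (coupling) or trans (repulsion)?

trans

The two most frequent classes are m+ t (478) and m t+ (577); these are the parental (non-recombinant) types.
So the F1 carried m+ t on one chromosome and m t+ on the other — the recessive alleles are on opposite chromosomes (trans / repulsion).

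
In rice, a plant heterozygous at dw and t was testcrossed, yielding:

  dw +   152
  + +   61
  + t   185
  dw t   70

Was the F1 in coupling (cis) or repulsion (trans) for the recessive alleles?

The two most frequent classes are + t (185) and dw + (152); these are the parental (non-recombinant) types.
So the F1 carried + t on one chromosome and dw + on the other — the recessive alleles are on opposite chromosomes (trans / repulsion).

trans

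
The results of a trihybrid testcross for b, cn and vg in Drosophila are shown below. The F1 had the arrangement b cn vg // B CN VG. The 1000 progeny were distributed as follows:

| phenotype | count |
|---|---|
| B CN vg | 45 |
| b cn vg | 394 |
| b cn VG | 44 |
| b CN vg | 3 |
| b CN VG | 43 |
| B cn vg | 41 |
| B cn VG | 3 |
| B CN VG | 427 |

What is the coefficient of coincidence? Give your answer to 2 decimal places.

0.70

The two rarest classes, b CN vg and B cn VG, are the double crossovers. Comparing them with the parentals, only the cn allele has switched, so cn is the middle locus and the order is b – cn – vg.
b–cn: (84 + 6)/1000 = 0.0900; cn–vg: (89 + 6)/1000 = 0.0950.
Expected DCO frequency = 0.0900 × 0.0950 ≈ 0.00855; observed = 6/1000 ≈ 0.00600.
Coefficient of coincidence = 0.00600/0.00855 ≈ 0.70.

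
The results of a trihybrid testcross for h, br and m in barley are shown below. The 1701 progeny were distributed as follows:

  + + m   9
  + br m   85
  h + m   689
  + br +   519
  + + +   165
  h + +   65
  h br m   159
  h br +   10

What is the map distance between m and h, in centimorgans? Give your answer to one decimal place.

9.9 centimorgans

The two most frequent reciprocal classes, h + m and + br +, are the parental types, so the F1 was h + m / + br +.
The two rarest classes, + + m and h br +, are the double crossovers. Comparing them with the parentals, only the h allele has switched, so h is the middle locus and the order is br – h – m.
Crossovers in the h–m interval produce the single-crossover classes h + + and + br m (65 + 85 = 150) plus the double crossovers (19).
RF(h–m) = (150 + 19) / 1701 = 169/1701 = 0.0994 → 9.9 centimorgans.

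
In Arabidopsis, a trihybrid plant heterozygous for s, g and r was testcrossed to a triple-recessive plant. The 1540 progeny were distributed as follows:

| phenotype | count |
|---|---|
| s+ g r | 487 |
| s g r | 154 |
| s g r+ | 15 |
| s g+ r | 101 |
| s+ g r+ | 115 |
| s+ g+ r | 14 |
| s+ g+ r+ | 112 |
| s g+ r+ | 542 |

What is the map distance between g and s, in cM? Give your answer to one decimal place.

19.2 cM

The two most frequent reciprocal classes, s g+ r+ and s+ g r, are the parental types, so the F1 was s g+ r+ / s+ g r.
The two rarest classes, s g r+ and s+ g+ r, are the double crossovers. Comparing them with the parentals, only the g allele has switched, so g is the middle locus and the order is s – g – r.
Crossovers in the s–g interval produce the single-crossover classes s+ g+ r+ and s g r (112 + 154 = 266) plus the double crossovers (29).
RF(s–g) = (266 + 29) / 1540 = 295/1540 = 0.1916 → 19.2 cM.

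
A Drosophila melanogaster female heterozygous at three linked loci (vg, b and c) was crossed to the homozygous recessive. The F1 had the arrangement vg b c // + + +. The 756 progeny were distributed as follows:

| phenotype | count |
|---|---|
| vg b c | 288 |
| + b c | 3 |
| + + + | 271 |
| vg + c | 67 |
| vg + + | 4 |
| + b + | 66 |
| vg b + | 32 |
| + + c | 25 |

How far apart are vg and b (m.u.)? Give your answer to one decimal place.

18.5 m.u.

The two rarest classes, + b c and vg + +, are the double crossovers. Comparing them with the parentals, only the vg allele has switched, so vg is the middle locus and the order is c – vg – b.
Crossovers in the vg–b interval produce the single-crossover classes vg + c and + b + (67 + 66 = 133) plus the double crossovers (7).
RF(vg–b) = (133 + 7) / 756 = 140/756 = 0.1852 → 18.5 m.u.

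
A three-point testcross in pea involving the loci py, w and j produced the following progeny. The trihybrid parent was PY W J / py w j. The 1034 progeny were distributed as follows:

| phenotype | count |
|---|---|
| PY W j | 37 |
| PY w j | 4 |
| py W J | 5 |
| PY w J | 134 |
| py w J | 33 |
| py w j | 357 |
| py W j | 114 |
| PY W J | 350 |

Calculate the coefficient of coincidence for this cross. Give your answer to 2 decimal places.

The two rarest classes, py W J and PY w j, are the double crossovers. Comparing them with the parentals, only the py allele has switched, so py is the middle locus and the order is j – py – w.
j–py: (70 + 9)/1034 = 0.0764; py–w: (248 + 9)/1034 = 0.2485.
Expected DCO frequency = 0.0764 × 0.2485 ≈ 0.01899; observed = 9/1034 ≈ 0.00870.
Coefficient of coincidence = 0.00870/0.01899 ≈ 0.46.

0.46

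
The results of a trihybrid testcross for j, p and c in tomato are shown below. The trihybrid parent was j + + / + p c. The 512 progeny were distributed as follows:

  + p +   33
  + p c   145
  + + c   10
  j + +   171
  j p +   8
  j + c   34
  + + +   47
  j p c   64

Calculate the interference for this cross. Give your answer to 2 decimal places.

0.16

The two rarest classes, j p + and + + c, are the double crossovers. Comparing them with the parentals, only the p allele has switched, so p is the middle locus and the order is j – p – c.
j–p: (111 + 18)/512 = 0.2520; p–c: (67 + 18)/512 = 0.1660.
Expected DCO frequency = 0.2520 × 0.1660 ≈ 0.04183; observed = 18/512 ≈ 0.03516.
Coefficient of coincidence = 0.03516/0.04183 ≈ 0.84; interference = 1 − 0.84 = 0.16.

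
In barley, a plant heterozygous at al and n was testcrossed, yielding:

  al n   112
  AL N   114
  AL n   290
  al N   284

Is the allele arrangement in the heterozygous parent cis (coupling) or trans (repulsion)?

The two most frequent classes are AL n (290) and al N (284); these are the parental (non-recombinant) types.
So the F1 carried AL n on one chromosome and al N on the other — the recessive alleles are on opposite chromosomes (trans / repulsion).

trans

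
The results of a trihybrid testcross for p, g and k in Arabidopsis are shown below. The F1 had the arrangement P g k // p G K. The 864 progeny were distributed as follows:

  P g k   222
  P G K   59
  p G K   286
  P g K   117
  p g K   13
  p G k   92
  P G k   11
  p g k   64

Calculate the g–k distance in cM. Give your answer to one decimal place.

The two rarest classes, P G k and p g K, are the double crossovers. Comparing them with the parentals, only the g allele has switched, so g is the middle locus and the order is p – g – k.
Crossovers in the g–k interval produce the single-crossover classes P g K and p G k (117 + 92 = 209) plus the double crossovers (24).
RF(g–k) = (209 + 24) / 864 = 233/864 = 0.2697 → 27.0 cM.

27.0 cM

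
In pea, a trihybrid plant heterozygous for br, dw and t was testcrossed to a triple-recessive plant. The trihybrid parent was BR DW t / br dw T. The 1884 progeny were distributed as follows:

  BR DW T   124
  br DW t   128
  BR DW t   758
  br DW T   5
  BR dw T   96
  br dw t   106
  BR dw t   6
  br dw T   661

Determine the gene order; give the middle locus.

The two rarest classes, BR dw t and br DW T, are the double crossovers. Comparing them with the parentals, only the dw allele has switched, so dw is the middle locus and the order is t – dw – br.

dw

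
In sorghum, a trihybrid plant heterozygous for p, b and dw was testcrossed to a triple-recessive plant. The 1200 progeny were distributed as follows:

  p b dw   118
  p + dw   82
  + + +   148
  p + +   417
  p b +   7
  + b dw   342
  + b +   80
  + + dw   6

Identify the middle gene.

The two most frequent reciprocal classes, + b dw and p + +, are the parental types, so the F1 was + b dw / p + +.
The two rarest classes, + + dw and p b +, are the double crossovers. Comparing them with the parentals, only the b allele has switched, so b is the middle locus and the order is dw – b – p.

b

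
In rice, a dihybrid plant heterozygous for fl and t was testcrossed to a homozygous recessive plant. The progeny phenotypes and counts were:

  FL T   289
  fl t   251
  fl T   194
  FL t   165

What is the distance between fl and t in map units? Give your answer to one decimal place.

39.9 map units

The two most frequent classes, FL T (289) and fl t (251), are the parental types, so the F1 was FL T / fl t.
The recombinant classes are FL t and fl T: 165 + 194 = 359.
Recombination frequency = 359/899 = 0.3993 ≈ 39.9%, i.e. 39.9 map units.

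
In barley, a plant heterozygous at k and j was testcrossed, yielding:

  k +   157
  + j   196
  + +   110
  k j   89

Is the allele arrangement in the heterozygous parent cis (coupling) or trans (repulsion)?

trans

The two most frequent classes are + j (196) and k + (157); these are the parental (non-recombinant) types.
So the F1 carried + j on one chromosome and k + on the other — the recessive alleles are on opposite chromosomes (trans / repulsion).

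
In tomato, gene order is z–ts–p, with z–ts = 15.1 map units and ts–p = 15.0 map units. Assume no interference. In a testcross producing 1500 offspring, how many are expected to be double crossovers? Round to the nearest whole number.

Map distances give recombination frequencies of 0.151 and 0.150 for the two intervals.
With no interference, expected double-crossover frequency = 0.151 × 0.150 = 0.02265.
Expected number = 0.02265 × 1500 = 33.98 ≈ 34.

34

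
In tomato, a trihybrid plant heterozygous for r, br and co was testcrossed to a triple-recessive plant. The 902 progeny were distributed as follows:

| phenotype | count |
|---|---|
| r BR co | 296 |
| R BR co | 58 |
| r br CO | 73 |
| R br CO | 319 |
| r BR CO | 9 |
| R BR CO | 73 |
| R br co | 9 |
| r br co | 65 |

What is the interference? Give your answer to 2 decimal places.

The two most frequent reciprocal classes, R br CO and r BR co, are the parental types, so the F1 was R br CO / r BR co.
The two rarest classes, R br co and r BR CO, are the double crossovers. Comparing them with the parentals, only the co allele has switched, so co is the middle locus and the order is br – co – r.
br–co: (138 + 18)/902 = 0.1729; co–r: (131 + 18)/902 = 0.1652.
Expected DCO frequency = 0.1729 × 0.1652 ≈ 0.02856; observed = 18/902 ≈ 0.01996.
Coefficient of coincidence = 0.01996/0.02856 ≈ 0.70; interference = 1 − 0.70 = 0.30.

0.30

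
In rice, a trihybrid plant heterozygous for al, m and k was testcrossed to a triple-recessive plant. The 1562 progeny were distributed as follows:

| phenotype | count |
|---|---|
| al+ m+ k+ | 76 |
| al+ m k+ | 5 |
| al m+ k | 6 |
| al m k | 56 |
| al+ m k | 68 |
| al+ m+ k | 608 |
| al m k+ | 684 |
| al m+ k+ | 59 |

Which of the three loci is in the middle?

al

The two most frequent reciprocal classes, al+ m+ k and al m k+, are the parental types, so the F1 was al+ m+ k / al m k+.
The two rarest classes, al m+ k and al+ m k+, are the double crossovers. Comparing them with the parentals, only the al allele has switched, so al is the middle locus and the order is m – al – k.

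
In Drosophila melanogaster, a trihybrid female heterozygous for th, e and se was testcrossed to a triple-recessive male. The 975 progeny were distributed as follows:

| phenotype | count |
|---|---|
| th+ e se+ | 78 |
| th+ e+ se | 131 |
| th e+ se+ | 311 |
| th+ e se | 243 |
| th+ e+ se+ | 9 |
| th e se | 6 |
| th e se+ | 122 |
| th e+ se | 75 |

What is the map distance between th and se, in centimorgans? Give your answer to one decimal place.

The two most frequent reciprocal classes, th+ e se and th e+ se+, are the parental types, so the F1 was th+ e se / th e+ se+.
The two rarest classes, th e se and th+ e+ se+, are the double crossovers. Comparing them with the parentals, only the th allele has switched, so th is the middle locus and the order is e – th – se.
Crossovers in the th–se interval produce the single-crossover classes th+ e se+ and th e+ se (78 + 75 = 153) plus the double crossovers (15).
RF(th–se) = (153 + 15) / 975 = 168/975 = 0.1723 → 17.2 centimorgans.

17.2 centimorgans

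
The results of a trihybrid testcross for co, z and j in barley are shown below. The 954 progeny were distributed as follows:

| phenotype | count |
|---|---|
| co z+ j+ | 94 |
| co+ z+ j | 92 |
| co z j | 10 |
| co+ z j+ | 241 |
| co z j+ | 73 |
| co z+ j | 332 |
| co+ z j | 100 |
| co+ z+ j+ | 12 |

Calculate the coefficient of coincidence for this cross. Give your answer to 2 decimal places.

The two most frequent reciprocal classes, co z+ j and co+ z j+, are the parental types, so the F1 was co z+ j / co+ z j+.
The two rarest classes, co z j and co+ z+ j+, are the double crossovers. Comparing them with the parentals, only the z allele has switched, so z is the middle locus and the order is j – z – co.
j–z: (194 + 22)/954 = 0.2264; z–co: (165 + 22)/954 = 0.1960.
Expected DCO frequency = 0.2264 × 0.1960 ≈ 0.04437; observed = 22/954 ≈ 0.02306.
Coefficient of coincidence = 0.02306/0.04437 ≈ 0.52.

0.52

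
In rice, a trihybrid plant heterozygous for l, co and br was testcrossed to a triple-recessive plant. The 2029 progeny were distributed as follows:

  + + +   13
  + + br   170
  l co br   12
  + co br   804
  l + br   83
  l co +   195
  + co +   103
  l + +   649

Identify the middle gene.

l

The two most frequent reciprocal classes, l + + and + co br, are the parental types, so the F1 was l + + / + co br.
The two rarest classes, + + + and l co br, are the double crossovers. Comparing them with the parentals, only the l allele has switched, so l is the middle locus and the order is br – l – co.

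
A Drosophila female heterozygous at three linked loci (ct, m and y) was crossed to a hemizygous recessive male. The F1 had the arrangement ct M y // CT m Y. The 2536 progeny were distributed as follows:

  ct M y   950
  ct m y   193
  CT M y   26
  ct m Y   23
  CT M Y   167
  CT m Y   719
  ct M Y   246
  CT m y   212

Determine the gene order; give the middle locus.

The two rarest classes, CT M y and ct m Y, are the double crossovers. Comparing them with the parentals, only the ct allele has switched, so ct is the middle locus and the order is m – ct – y.

ct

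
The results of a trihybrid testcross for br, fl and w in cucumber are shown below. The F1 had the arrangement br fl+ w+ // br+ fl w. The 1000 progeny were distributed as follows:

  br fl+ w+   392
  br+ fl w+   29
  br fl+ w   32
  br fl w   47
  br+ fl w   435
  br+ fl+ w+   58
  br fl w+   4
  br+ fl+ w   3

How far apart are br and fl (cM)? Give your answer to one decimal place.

The two rarest classes, br fl w+ and br+ fl+ w, are the double crossovers. Comparing them with the parentals, only the fl allele has switched, so fl is the middle locus and the order is br – fl – w.
Crossovers in the br–fl interval produce the single-crossover classes br+ fl+ w+ and br fl w (58 + 47 = 105) plus the double crossovers (7).
RF(br–fl) = (105 + 7) / 1000 = 112/1000 = 0.1120 → 11.2 cM.

11.2 cM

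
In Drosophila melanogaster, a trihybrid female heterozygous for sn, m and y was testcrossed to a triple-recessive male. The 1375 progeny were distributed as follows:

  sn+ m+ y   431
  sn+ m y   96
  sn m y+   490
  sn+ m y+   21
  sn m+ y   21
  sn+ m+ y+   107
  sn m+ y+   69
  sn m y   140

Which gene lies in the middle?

sn

The two most frequent reciprocal classes, sn m y+ and sn+ m+ y, are the parental types, so the F1 was sn m y+ / sn+ m+ y.
The two rarest classes, sn+ m y+ and sn m+ y, are the double crossovers. Comparing them with the parentals, only the sn allele has switched, so sn is the middle locus and the order is m – sn – y.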